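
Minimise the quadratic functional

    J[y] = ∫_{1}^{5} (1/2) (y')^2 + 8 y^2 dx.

The Lagrangian is L = (1/2) (y')^2 + 8 y^2.
Compute ∂L/∂y = 16y, ∂L/∂y' = y'.
The Euler-Lagrange equation d/dx(∂L/∂y') − ∂L/∂y = 0 reduces to
    y'' − 16 y = 0.
Its general solution is
    y(x) = A e^(4x) + B e^(−4x),
with A, B fixed by the endpoint conditions.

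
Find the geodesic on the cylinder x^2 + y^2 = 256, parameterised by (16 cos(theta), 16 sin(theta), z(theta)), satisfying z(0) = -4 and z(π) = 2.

Parameterise the cylinder of radius R = 16 as
    r(θ) = (16 cos θ, 16 sin θ, z(θ)).
The arc-length element is
    ds = sqrt(256 + (dz/dθ)^2) dθ,
so the Lagrangian is L = sqrt(256 + z'^2).
L depends on z' only, not on z or θ, so ∂L/∂z = 0 and
    ∂L/∂z' = z' / sqrt(256 + z'^2).
The Euler-Lagrange equation gives
    d/dθ( z' / sqrt(256 + z'^2) ) = 0,
so z' is constant. Integrating once:
    z(θ) = a θ + b,
a helix on the cylinder (a straight line when the cylinder is unrolled). The constants a, b are determined by the endpoint conditions.
With endpoint conditions z(0) = -4 and z(π) = 2: from z(0) = b we get b = -4, and a·π + -4 = 2 gives a = 6/π, so
    z(θ) = (6/π) θ − 4.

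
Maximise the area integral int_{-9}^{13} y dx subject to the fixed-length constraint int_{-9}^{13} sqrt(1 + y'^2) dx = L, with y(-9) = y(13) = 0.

Set up the augmented Lagrangian using a multiplier λ for the length constraint:
    F(y, y') = y − λ sqrt(1 + y'^2).
F has no explicit x dependence, so the Beltrami identity yields a first integral
    F − y' ∂F/∂y' = C.
Compute ∂F/∂y' = −λ y' / sqrt(1 + y'^2). Then
    y − λ sqrt(1 + y'^2) + λ y'^2 / sqrt(1 + y'^2) = C
    ⇒  y − λ / sqrt(1 + y'^2) = C.
Solving for y' and integrating gives
    (x − a)^2 + (y − b)^2 = λ^2,
a circular arc of radius λ. The constants a, b are determined by the endpoint conditions y(-9) = y(13) = 0, and λ is fixed implicitly by the length constraint
    ∫_{-9}^{13} sqrt(1 + y'^2) dx = L.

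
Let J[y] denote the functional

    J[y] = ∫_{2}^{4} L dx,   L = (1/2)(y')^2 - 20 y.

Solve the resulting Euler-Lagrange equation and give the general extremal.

The Lagrangian is L = (1/2)(y')^2 - 20 y.
∂L/∂y = -20.
∂L/∂y' = y'.
The Euler-Lagrange equation d/dx(∂L/∂y') − ∂L/∂y = 0 becomes:
    y'' + 20 = 0
General solution: y(x) = -10 x^2 + A x + B, where A and B are arbitrary constants fixed by the endpoint conditions.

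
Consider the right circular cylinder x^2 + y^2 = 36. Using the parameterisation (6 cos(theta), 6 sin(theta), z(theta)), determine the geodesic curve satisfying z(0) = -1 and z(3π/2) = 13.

Parameterise the cylinder of radius R = 6 as
    r(θ) = (6 cos θ, 6 sin θ, z(θ)).
The arc-length element is
    ds = sqrt(36 + (dz/dθ)^2) dθ,
so the Lagrangian is L = sqrt(36 + z'^2).
L depends on z' only, not on z or θ, so ∂L/∂z = 0 and
    ∂L/∂z' = z' / sqrt(36 + z'^2).
The Euler-Lagrange equation gives
    d/dθ( z' / sqrt(36 + z'^2) ) = 0,
so z' is constant. Integrating once:
    z(θ) = a θ + b,
a helix on the cylinder (a straight line when the cylinder is unrolled). The constants a, b are determined by the endpoint conditions.
With endpoint conditions z(0) = -1 and z(3π/2) = 13: from z(0) = b we get b = -1, and a·3π/2 + -1 = 13 gives a = 28/(3π), so
    z(θ) = (28/(3π)) θ − 1.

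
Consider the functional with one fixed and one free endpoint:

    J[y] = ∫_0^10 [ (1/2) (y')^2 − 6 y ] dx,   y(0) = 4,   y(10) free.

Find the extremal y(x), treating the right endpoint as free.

The Lagrangian L = (1/2) (y')^2 − 6 y gives
    ∂L/∂y = −6,   ∂L/∂y' = y'.
Euler-Lagrange: d/dx(y') − (−6) = 0, i.e. y'' + 6 = 0, so
    y(x) = −(6/2) x^2 + C1 x + C2.
Fixed left endpoint y(0) = 4 ⇒ C2 = 4.
The right endpoint x = 10 is free, so the natural (transversality) condition is ∂L/∂y' |_{x=10} = 0, i.e. y'(10) = 0.
Compute y'(x) = −6 x + C1, so y'(10) = −60 + C1 = 0 ⇒ C1 = 60.
Therefore the extremal is
    y(x) = −3 x^2 + 60 x + 4.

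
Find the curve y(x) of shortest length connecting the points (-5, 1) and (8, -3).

Arc-length functional: J[y] = ∫ sqrt(1 + (y')^2) dx.
Lagrangian L = sqrt(1 + (y')^2) has no explicit y dependence, so ∂L/∂y = 0 and the Euler-Lagrange equation gives
    d/dx( y' / sqrt(1 + (y')^2) ) = 0  ⇒  y' / sqrt(1 + (y')^2) = const.
Hence y' is constant, so y(x) is affine.
Fitting the endpoints (-5, 1) and (8, -3):
    slope m = ((-3) − 1) / (8 − (-5)) = -4/13,
    intercept c = 1 − m·(-5) = -7/13.
Extremal: y(x) = (-4/13) x - 7/13.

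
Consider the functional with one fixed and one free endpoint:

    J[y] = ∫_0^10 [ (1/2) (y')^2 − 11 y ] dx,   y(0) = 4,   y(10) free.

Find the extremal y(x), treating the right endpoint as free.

The Lagrangian L = (1/2) (y')^2 − 11 y gives
    ∂L/∂y = −11,   ∂L/∂y' = y'.
Euler-Lagrange: d/dx(y') − (−11) = 0, i.e. y'' + 11 = 0, so
    y(x) = −(11/2) x^2 + C1 x + C2.
Fixed left endpoint y(0) = 4 ⇒ C2 = 4.
The right endpoint x = 10 is free, so the natural (transversality) condition is ∂L/∂y' |_{x=10} = 0, i.e. y'(10) = 0.
Compute y'(x) = −11 x + C1, so y'(10) = −110 + C1 = 0 ⇒ C1 = 110.
Therefore the extremal is
    y(x) = −(11/2) x^2 + 110 x + 4.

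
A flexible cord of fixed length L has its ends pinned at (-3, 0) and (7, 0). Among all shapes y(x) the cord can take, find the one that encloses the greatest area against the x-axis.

Set up the augmented Lagrangian using a multiplier λ for the length constraint:
    F(y, y') = y − λ sqrt(1 + y'^2).
F has no explicit x dependence, so the Beltrami identity yields a first integral
    F − y' ∂F/∂y' = C.
Compute ∂F/∂y' = −λ y' / sqrt(1 + y'^2). Then
    y − λ sqrt(1 + y'^2) + λ y'^2 / sqrt(1 + y'^2) = C
    ⇒  y − λ / sqrt(1 + y'^2) = C.
Solving for y' and integrating gives
    (x − a)^2 + (y − b)^2 = λ^2,
a circular arc of radius λ. The constants a, b are determined by the endpoint conditions y(-3) = y(7) = 0, and λ is fixed implicitly by the length constraint
    ∫_{-3}^{7} sqrt(1 + y'^2) dx = L.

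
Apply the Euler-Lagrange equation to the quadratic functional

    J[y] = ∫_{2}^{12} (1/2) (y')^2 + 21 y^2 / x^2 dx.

The Lagrangian is L = (1/2) (y')^2 + 21 y^2 / x^2.
Compute ∂L/∂y = 42y/x^2, ∂L/∂y' = y'.
The Euler-Lagrange equation d/dx(∂L/∂y') − ∂L/∂y = 0 reduces to
    y'' − 42/x^2 · y = 0  (x > 0).
Its general solution is
    y(x) = A x^7 + B x^(-6),
with A, B fixed by the endpoint conditions.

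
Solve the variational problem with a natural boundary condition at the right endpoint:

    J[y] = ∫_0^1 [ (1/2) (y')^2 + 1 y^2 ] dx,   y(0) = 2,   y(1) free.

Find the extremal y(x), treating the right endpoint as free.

The Lagrangian L = (1/2) (y')^2 + 1 y^2 gives
    ∂L/∂y = 2 y,   ∂L/∂y' = y'.
Euler-Lagrange: y'' − 2 y = 0.
With k = sqrt(2), the general solution is
    y(x) = A cosh(sqrt(2) x) + B sinh(sqrt(2) x).
Fixed left endpoint y(0) = 2 ⇒ A = 2.
The right endpoint x = 1 is free, so the natural (transversality) condition is ∂L/∂y' |_{x=1} = 0, i.e. y'(1) = 0.
Compute y'(x) = A k sinh(k x) + B k cosh(k x), so
    y'(1) = A k sinh(k·1) + B k cosh(k·1) = 0
    ⇒ B = −A tanh(k·1) = − 2 tanh(sqrt(2)·1).
Therefore the extremal is
    y(x) = 2 cosh(sqrt(2) x) − 2 tanh(sqrt(2)·1) sinh(sqrt(2) x).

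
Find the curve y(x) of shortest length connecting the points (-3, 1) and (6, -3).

Arc-length functional: J[y] = ∫ sqrt(1 + (y')^2) dx.
Lagrangian L = sqrt(1 + (y')^2) has no explicit y dependence, so ∂L/∂y = 0 and the Euler-Lagrange equation gives
    d/dx( y' / sqrt(1 + (y')^2) ) = 0  ⇒  y' / sqrt(1 + (y')^2) = const.
Hence y' is constant, so y(x) is affine.
Fitting the endpoints (-3, 1) and (6, -3):
    slope m = ((-3) − 1) / (6 − (-3)) = -4/9,
    intercept c = 1 − m·(-3) = -1/3.
Extremal: y(x) = (-4/9) x - 1/3.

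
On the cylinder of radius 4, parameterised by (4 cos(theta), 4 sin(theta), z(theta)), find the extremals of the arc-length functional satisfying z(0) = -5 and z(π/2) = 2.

Parameterise the cylinder of radius R = 4 as
    r(θ) = (4 cos θ, 4 sin θ, z(θ)).
The arc-length element is
    ds = sqrt(16 + (dz/dθ)^2) dθ,
so the Lagrangian is L = sqrt(16 + z'^2).
L depends on z' only, not on z or θ, so ∂L/∂z = 0 and
    ∂L/∂z' = z' / sqrt(16 + z'^2).
The Euler-Lagrange equation gives
    d/dθ( z' / sqrt(16 + z'^2) ) = 0,
so z' is constant. Integrating once:
    z(θ) = a θ + b,
a helix on the cylinder (a straight line when the cylinder is unrolled). The constants a, b are determined by the endpoint conditions.
With endpoint conditions z(0) = -5 and z(π/2) = 2: from z(0) = b we get b = -5, and a·π/2 + -5 = 2 gives a = 14/π, so
    z(θ) = (14/π) θ − 5.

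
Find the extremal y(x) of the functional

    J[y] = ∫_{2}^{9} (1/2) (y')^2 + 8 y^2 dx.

The Lagrangian is L = (1/2) (y')^2 + 8 y^2.
Compute ∂L/∂y = 16y, ∂L/∂y' = y'.
The Euler-Lagrange equation d/dx(∂L/∂y') − ∂L/∂y = 0 reduces to
    y'' − 16 y = 0.
Its general solution is
    y(x) = A e^(4x) + B e^(−4x),
with A, B fixed by the endpoint conditions.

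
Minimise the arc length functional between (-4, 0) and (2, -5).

Arc-length functional: J[y] = ∫ sqrt(1 + (y')^2) dx.
Lagrangian L = sqrt(1 + (y')^2) has no explicit y dependence, so ∂L/∂y = 0 and the Euler-Lagrange equation gives
    d/dx( y' / sqrt(1 + (y')^2) ) = 0  ⇒  y' / sqrt(1 + (y')^2) = const.
Hence y' is constant, so y(x) is affine.
Fitting the endpoints (-4, 0) and (2, -5):
    slope m = ((-5) − 0) / (2 − (-4)) = -5/6,
    intercept c = 0 − m·(-4) = -10/3.
Extremal: y(x) = (-5/6) x - 10/3.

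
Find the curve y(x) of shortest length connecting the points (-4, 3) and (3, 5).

Arc-length functional: J[y] = ∫ sqrt(1 + (y')^2) dx.
Lagrangian L = sqrt(1 + (y')^2) has no explicit y dependence, so ∂L/∂y = 0 and the Euler-Lagrange equation gives
    d/dx( y' / sqrt(1 + (y')^2) ) = 0  ⇒  y' / sqrt(1 + (y')^2) = const.
Hence y' is constant, so y(x) is affine.
Fitting the endpoints (-4, 3) and (3, 5):
    slope m = (5 − 3) / (3 − (-4)) = 2/7,
    intercept c = 3 − m·(-4) = 29/7.
Extremal: y(x) = (2/7) x + 29/7.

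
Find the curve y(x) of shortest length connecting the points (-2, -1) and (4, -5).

Arc-length functional: J[y] = ∫ sqrt(1 + (y')^2) dx.
Lagrangian L = sqrt(1 + (y')^2) has no explicit y dependence, so ∂L/∂y = 0 and the Euler-Lagrange equation gives
    d/dx( y' / sqrt(1 + (y')^2) ) = 0  ⇒  y' / sqrt(1 + (y')^2) = const.
Hence y' is constant, so y(x) is affine.
Fitting the endpoints (-2, -1) and (4, -5):
    slope m = ((-5) − (-1)) / (4 − (-2)) = -2/3,
    intercept c = (-1) − m·(-2) = -7/3.
Extremal: y(x) = (-2/3) x - 7/3.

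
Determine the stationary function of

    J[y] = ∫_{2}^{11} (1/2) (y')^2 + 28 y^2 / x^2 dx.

The Lagrangian is L = (1/2) (y')^2 + 28 y^2 / x^2.
Compute ∂L/∂y = 56y/x^2, ∂L/∂y' = y'.
The Euler-Lagrange equation d/dx(∂L/∂y') − ∂L/∂y = 0 reduces to
    y'' − 56/x^2 · y = 0  (x > 0).
Its general solution is
    y(x) = A x^8 + B x^(-7),
with A, B fixed by the endpoint conditions.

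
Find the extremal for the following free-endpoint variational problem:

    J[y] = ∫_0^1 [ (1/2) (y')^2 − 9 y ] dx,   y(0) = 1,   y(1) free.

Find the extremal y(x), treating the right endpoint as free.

The Lagrangian L = (1/2) (y')^2 − 9 y gives
    ∂L/∂y = −9,   ∂L/∂y' = y'.
Euler-Lagrange: d/dx(y') − (−9) = 0, i.e. y'' + 9 = 0, so
    y(x) = −(9/2) x^2 + C1 x + C2.
Fixed left endpoint y(0) = 1 ⇒ C2 = 1.
The right endpoint x = 1 is free, so the natural (transversality) condition is ∂L/∂y' |_{x=1} = 0, i.e. y'(1) = 0.
Compute y'(x) = −9 x + C1, so y'(1) = −9 + C1 = 0 ⇒ C1 = 9.
Therefore the extremal is
    y(x) = −(9/2) x^2 + 9 x + 1.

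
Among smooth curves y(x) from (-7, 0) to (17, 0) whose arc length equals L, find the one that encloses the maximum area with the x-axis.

Set up the augmented Lagrangian using a multiplier λ for the length constraint:
    F(y, y') = y − λ sqrt(1 + y'^2).
F has no explicit x dependence, so the Beltrami identity yields a first integral
    F − y' ∂F/∂y' = C.
Compute ∂F/∂y' = −λ y' / sqrt(1 + y'^2). Then
    y − λ sqrt(1 + y'^2) + λ y'^2 / sqrt(1 + y'^2) = C
    ⇒  y − λ / sqrt(1 + y'^2) = C.
Solving for y' and integrating gives
    (x − a)^2 + (y − b)^2 = λ^2,
a circular arc of radius λ. The constants a, b are determined by the endpoint conditions y(-7) = y(17) = 0, and λ is fixed implicitly by the length constraint
    ∫_{-7}^{17} sqrt(1 + y'^2) dx = L.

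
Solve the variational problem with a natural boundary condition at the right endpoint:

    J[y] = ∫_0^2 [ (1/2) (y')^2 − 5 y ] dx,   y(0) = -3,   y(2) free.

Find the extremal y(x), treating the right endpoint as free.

The Lagrangian L = (1/2) (y')^2 − 5 y gives
    ∂L/∂y = −5,   ∂L/∂y' = y'.
Euler-Lagrange: d/dx(y') − (−5) = 0, i.e. y'' + 5 = 0, so
    y(x) = −(5/2) x^2 + C1 x + C2.
Fixed left endpoint y(0) = -3 ⇒ C2 = -3.
The right endpoint x = 2 is free, so the natural (transversality) condition is ∂L/∂y' |_{x=2} = 0, i.e. y'(2) = 0.
Compute y'(x) = −5 x + C1, so y'(2) = −10 + C1 = 0 ⇒ C1 = 10.
Therefore the extremal is
    y(x) = −(5/2) x^2 + 10 x − 3.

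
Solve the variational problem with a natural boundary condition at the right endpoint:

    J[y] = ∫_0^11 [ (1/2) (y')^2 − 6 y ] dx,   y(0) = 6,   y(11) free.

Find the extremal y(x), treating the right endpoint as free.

The Lagrangian L = (1/2) (y')^2 − 6 y gives
    ∂L/∂y = −6,   ∂L/∂y' = y'.
Euler-Lagrange: d/dx(y') − (−6) = 0, i.e. y'' + 6 = 0, so
    y(x) = −(6/2) x^2 + C1 x + C2.
Fixed left endpoint y(0) = 6 ⇒ C2 = 6.
The right endpoint x = 11 is free, so the natural (transversality) condition is ∂L/∂y' |_{x=11} = 0, i.e. y'(11) = 0.
Compute y'(x) = −6 x + C1, so y'(11) = −66 + C1 = 0 ⇒ C1 = 66.
Therefore the extremal is
    y(x) = −3 x^2 + 66 x + 6.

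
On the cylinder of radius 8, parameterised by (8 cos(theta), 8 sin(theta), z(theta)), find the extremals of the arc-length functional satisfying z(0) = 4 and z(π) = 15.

Parameterise the cylinder of radius R = 8 as
    r(θ) = (8 cos θ, 8 sin θ, z(θ)).
The arc-length element is
    ds = sqrt(64 + (dz/dθ)^2) dθ,
so the Lagrangian is L = sqrt(64 + z'^2).
L depends on z' only, not on z or θ, so ∂L/∂z = 0 and
    ∂L/∂z' = z' / sqrt(64 + z'^2).
The Euler-Lagrange equation gives
    d/dθ( z' / sqrt(64 + z'^2) ) = 0,
so z' is constant. Integrating once:
    z(θ) = a θ + b,
a helix on the cylinder (a straight line when the cylinder is unrolled). The constants a, b are determined by the endpoint conditions.
With endpoint conditions z(0) = 4 and z(π) = 15: from z(0) = b we get b = 4, and a·π + 4 = 15 gives a = 11/π, so
    z(θ) = (11/π) θ + 4.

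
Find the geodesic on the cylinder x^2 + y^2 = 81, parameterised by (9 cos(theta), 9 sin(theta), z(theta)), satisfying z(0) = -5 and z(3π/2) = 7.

Parameterise the cylinder of radius R = 9 as
    r(θ) = (9 cos θ, 9 sin θ, z(θ)).
The arc-length element is
    ds = sqrt(81 + (dz/dθ)^2) dθ,
so the Lagrangian is L = sqrt(81 + z'^2).
L depends on z' only, not on z or θ, so ∂L/∂z = 0 and
    ∂L/∂z' = z' / sqrt(81 + z'^2).
The Euler-Lagrange equation gives
    d/dθ( z' / sqrt(81 + z'^2) ) = 0,
so z' is constant. Integrating once:
    z(θ) = a θ + b,
a helix on the cylinder (a straight line when the cylinder is unrolled). The constants a, b are determined by the endpoint conditions.
With endpoint conditions z(0) = -5 and z(3π/2) = 7: from z(0) = b we get b = -5, and a·3π/2 + -5 = 7 gives a = 8/π, so
    z(θ) = (8/π) θ − 5.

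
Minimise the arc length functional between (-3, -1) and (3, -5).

Arc-length functional: J[y] = ∫ sqrt(1 + (y')^2) dx.
Lagrangian L = sqrt(1 + (y')^2) has no explicit y dependence, so ∂L/∂y = 0 and the Euler-Lagrange equation gives
    d/dx( y' / sqrt(1 + (y')^2) ) = 0  ⇒  y' / sqrt(1 + (y')^2) = const.
Hence y' is constant, so y(x) is affine.
Fitting the endpoints (-3, -1) and (3, -5):
    slope m = ((-5) − (-1)) / (3 − (-3)) = -2/3,
    intercept c = (-1) − m·(-3) = -3.
Extremal: y(x) = (-2/3) x - 3.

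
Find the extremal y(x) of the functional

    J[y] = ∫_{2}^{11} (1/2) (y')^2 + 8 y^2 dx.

The Lagrangian is L = (1/2) (y')^2 + 8 y^2.
Compute ∂L/∂y = 16y, ∂L/∂y' = y'.
The Euler-Lagrange equation d/dx(∂L/∂y') − ∂L/∂y = 0 reduces to
    y'' − 16 y = 0.
Its general solution is
    y(x) = A e^(4x) + B e^(−4x),
with A, B fixed by the endpoint conditions.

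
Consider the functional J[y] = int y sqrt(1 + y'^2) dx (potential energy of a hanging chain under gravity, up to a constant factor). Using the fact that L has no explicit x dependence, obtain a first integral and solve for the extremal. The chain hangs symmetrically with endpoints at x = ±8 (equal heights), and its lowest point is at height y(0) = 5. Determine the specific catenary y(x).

The Lagrangian L(y, y') = y sqrt(1 + y'^2) has no explicit x dependence, so the Beltrami identity applies:
    L − y' ∂L/∂y' = C.
Compute ∂L/∂y' = y · y' / sqrt(1 + y'^2). Then
    L − y' ∂L/∂y'
    = y sqrt(1 + y'^2) − y · y'^2 / sqrt(1 + y'^2)
    = y (1 + y'^2 − y'^2) / sqrt(1 + y'^2)
    = y / sqrt(1 + y'^2) = C.
Squaring gives y^2 = C^2 (1 + y'^2), i.e.
    y'^2 = y^2 / C^2 − 1.
Separating variables,
    dy / sqrt(y^2 − C^2) = dx / C,
and integrating gives arccosh(y / C) = (x − a)/C, so
    y(x) = C cosh((x − a)/C),
the catenary. The constants C and a are fixed by the two endpoint conditions (and, for the hanging-chain problem, the length constraint selects C).
Now fit the given data. The endpoints x = ±8 are symmetric at equal height, so the catenary is even about its minimum: a = 0 and y(x) = C cosh(x/C). The lowest point is y(0) = C cosh(0) = C, and we are told y(0) = 5, so C = 5. Therefore
    y(x) = 5 cosh(x/5),
and at the endpoints
    y(±8) = 5 cosh(8/5).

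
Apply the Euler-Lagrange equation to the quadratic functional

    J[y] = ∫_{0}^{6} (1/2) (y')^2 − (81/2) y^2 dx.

The Lagrangian is L = (1/2) (y')^2 − (81/2) y^2.
Compute ∂L/∂y = -81y, ∂L/∂y' = y'.
The Euler-Lagrange equation d/dx(∂L/∂y') − ∂L/∂y = 0 reduces to
    y'' + 81 y = 0.
Its general solution is
    y(x) = A sin(9x) + B cos(9x),
with A, B fixed by the endpoint conditions.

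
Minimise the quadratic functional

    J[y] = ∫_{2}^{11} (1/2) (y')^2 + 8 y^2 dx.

The Lagrangian is L = (1/2) (y')^2 + 8 y^2.
Compute ∂L/∂y = 16y, ∂L/∂y' = y'.
The Euler-Lagrange equation d/dx(∂L/∂y') − ∂L/∂y = 0 reduces to
    y'' − 16 y = 0.
Its general solution is
    y(x) = A e^(4x) + B e^(−4x),
with A, B fixed by the endpoint conditions.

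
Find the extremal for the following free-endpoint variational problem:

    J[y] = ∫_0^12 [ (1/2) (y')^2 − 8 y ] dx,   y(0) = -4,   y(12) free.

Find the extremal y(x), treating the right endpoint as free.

The Lagrangian L = (1/2) (y')^2 − 8 y gives
    ∂L/∂y = −8,   ∂L/∂y' = y'.
Euler-Lagrange: d/dx(y') − (−8) = 0, i.e. y'' + 8 = 0, so
    y(x) = −(8/2) x^2 + C1 x + C2.
Fixed left endpoint y(0) = -4 ⇒ C2 = -4.
The right endpoint x = 12 is free, so the natural (transversality) condition is ∂L/∂y' |_{x=12} = 0, i.e. y'(12) = 0.
Compute y'(x) = −8 x + C1, so y'(12) = −96 + C1 = 0 ⇒ C1 = 96.
Therefore the extremal is
    y(x) = −4 x^2 + 96 x − 4.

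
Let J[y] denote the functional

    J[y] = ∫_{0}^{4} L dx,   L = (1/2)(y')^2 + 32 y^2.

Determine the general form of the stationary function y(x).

The Lagrangian is L = (1/2)(y')^2 + 32 y^2.
∂L/∂y = 64y.
∂L/∂y' = y'.
The Euler-Lagrange equation d/dx(∂L/∂y') − ∂L/∂y = 0 becomes:
    y'' - 64 y = 0
General solution: y(x) = A e^(8x) + B e^(-8x), where A and B are arbitrary constants fixed by the endpoint conditions.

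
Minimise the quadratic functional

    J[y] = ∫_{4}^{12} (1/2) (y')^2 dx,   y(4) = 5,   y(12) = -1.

The Lagrangian is L = (1/2) (y')^2.
Compute ∂L/∂y = 0, ∂L/∂y' = y'.
The Euler-Lagrange equation d/dx(∂L/∂y') − ∂L/∂y = 0 reduces to
    y'' = 0.
Its general solution is
    y(x) = A x + B,
with A, B fixed by the endpoint conditions.
Applying the endpoint conditions y(4) = 5 and y(12) = -1: solve A·4 + B = 5 and A·12 + B = -1. Subtracting gives A(12 − 4) = -1 − 5, so A = -3/4, and B = 5 − A·4 = 8. Therefore
    y(x) = (-3/4) x + 8.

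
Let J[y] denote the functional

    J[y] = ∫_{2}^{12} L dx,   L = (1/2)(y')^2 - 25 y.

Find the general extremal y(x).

The Lagrangian is L = (1/2)(y')^2 - 25 y.
∂L/∂y = -25.
∂L/∂y' = y'.
The Euler-Lagrange equation d/dx(∂L/∂y') − ∂L/∂y = 0 becomes:
    y'' + 25 = 0
General solution: y(x) = -(25/2) x^2 + A x + B, where A and B are arbitrary constants fixed by the endpoint conditions.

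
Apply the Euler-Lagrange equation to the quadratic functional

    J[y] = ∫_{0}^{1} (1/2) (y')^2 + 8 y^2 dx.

The Lagrangian is L = (1/2) (y')^2 + 8 y^2.
Compute ∂L/∂y = 16y, ∂L/∂y' = y'.
The Euler-Lagrange equation d/dx(∂L/∂y') − ∂L/∂y = 0 reduces to
    y'' − 16 y = 0.
Its general solution is
    y(x) = A e^(4x) + B e^(−4x),
with A, B fixed by the endpoint conditions.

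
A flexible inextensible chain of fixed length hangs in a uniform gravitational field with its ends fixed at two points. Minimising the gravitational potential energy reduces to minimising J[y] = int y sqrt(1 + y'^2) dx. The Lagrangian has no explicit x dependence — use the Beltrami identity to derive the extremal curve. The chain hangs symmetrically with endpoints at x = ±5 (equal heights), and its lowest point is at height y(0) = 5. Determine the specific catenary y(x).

The Lagrangian L(y, y') = y sqrt(1 + y'^2) has no explicit x dependence, so the Beltrami identity applies:
    L − y' ∂L/∂y' = C.
Compute ∂L/∂y' = y · y' / sqrt(1 + y'^2). Then
    L − y' ∂L/∂y'
    = y sqrt(1 + y'^2) − y · y'^2 / sqrt(1 + y'^2)
    = y (1 + y'^2 − y'^2) / sqrt(1 + y'^2)
    = y / sqrt(1 + y'^2) = C.
Squaring gives y^2 = C^2 (1 + y'^2), i.e.
    y'^2 = y^2 / C^2 − 1.
Separating variables,
    dy / sqrt(y^2 − C^2) = dx / C,
and integrating gives arccosh(y / C) = (x − a)/C, so
    y(x) = C cosh((x − a)/C),
the catenary. The constants C and a are fixed by the two endpoint conditions (and, for the hanging-chain problem, the length constraint selects C).
Now fit the given data. The endpoints x = ±5 are symmetric at equal height, so the catenary is even about its minimum: a = 0 and y(x) = C cosh(x/C). The lowest point is y(0) = C cosh(0) = C, and we are told y(0) = 5, so C = 5. Therefore
    y(x) = 5 cosh(x/5),
and at the endpoints
    y(±5) = 5 cosh(5/5).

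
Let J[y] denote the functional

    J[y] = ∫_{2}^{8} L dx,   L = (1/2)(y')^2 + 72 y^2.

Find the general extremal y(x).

The Lagrangian is L = (1/2)(y')^2 + 72 y^2.
∂L/∂y = 144y.
∂L/∂y' = y'.
The Euler-Lagrange equation d/dx(∂L/∂y') − ∂L/∂y = 0 becomes:
    y'' - 144 y = 0
General solution: y(x) = A e^(12x) + B e^(-12x), where A and B are arbitrary constants fixed by the endpoint conditions.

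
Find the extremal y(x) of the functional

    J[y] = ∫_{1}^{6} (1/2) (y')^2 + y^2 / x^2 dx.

The Lagrangian is L = (1/2) (y')^2 + y^2 / x^2.
Compute ∂L/∂y = 2y/x^2, ∂L/∂y' = y'.
The Euler-Lagrange equation d/dx(∂L/∂y') − ∂L/∂y = 0 reduces to
    y'' − 2/x^2 · y = 0  (x > 0).
Its general solution is
    y(x) = A x^2 + B / x,
with A, B fixed by the endpoint conditions.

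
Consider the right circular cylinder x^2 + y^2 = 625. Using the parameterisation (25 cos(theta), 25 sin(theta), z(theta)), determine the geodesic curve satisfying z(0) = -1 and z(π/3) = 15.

Parameterise the cylinder of radius R = 25 as
    r(θ) = (25 cos θ, 25 sin θ, z(θ)).
The arc-length element is
    ds = sqrt(625 + (dz/dθ)^2) dθ,
so the Lagrangian is L = sqrt(625 + z'^2).
L depends on z' only, not on z or θ, so ∂L/∂z = 0 and
    ∂L/∂z' = z' / sqrt(625 + z'^2).
The Euler-Lagrange equation gives
    d/dθ( z' / sqrt(625 + z'^2) ) = 0,
so z' is constant. Integrating once:
    z(θ) = a θ + b,
a helix on the cylinder (a straight line when the cylinder is unrolled). The constants a, b are determined by the endpoint conditions.
With endpoint conditions z(0) = -1 and z(π/3) = 15: from z(0) = b we get b = -1, and a·π/3 + -1 = 15 gives a = 48/π, so
    z(θ) = (48/π) θ − 1.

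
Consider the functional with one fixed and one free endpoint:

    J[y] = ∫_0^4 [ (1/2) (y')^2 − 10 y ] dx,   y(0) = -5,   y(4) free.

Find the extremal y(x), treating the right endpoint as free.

The Lagrangian L = (1/2) (y')^2 − 10 y gives
    ∂L/∂y = −10,   ∂L/∂y' = y'.
Euler-Lagrange: d/dx(y') − (−10) = 0, i.e. y'' + 10 = 0, so
    y(x) = −(10/2) x^2 + C1 x + C2.
Fixed left endpoint y(0) = -5 ⇒ C2 = -5.
The right endpoint x = 4 is free, so the natural (transversality) condition is ∂L/∂y' |_{x=4} = 0, i.e. y'(4) = 0.
Compute y'(x) = −10 x + C1, so y'(4) = −40 + C1 = 0 ⇒ C1 = 40.
Therefore the extremal is
    y(x) = −5 x^2 + 40 x − 5.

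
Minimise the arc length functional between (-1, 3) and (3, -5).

Arc-length functional: J[y] = ∫ sqrt(1 + (y')^2) dx.
Lagrangian L = sqrt(1 + (y')^2) has no explicit y dependence, so ∂L/∂y = 0 and the Euler-Lagrange equation gives
    d/dx( y' / sqrt(1 + (y')^2) ) = 0  ⇒  y' / sqrt(1 + (y')^2) = const.
Hence y' is constant, so y(x) is affine.
Fitting the endpoints (-1, 3) and (3, -5):
    slope m = ((-5) − 3) / (3 − (-1)) = -2,
    intercept c = 3 − m·(-1) = 1.
Extremal: y(x) = -2 x + 1.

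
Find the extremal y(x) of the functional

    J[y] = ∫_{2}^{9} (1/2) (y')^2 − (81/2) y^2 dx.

The Lagrangian is L = (1/2) (y')^2 − (81/2) y^2.
Compute ∂L/∂y = -81y, ∂L/∂y' = y'.
The Euler-Lagrange equation d/dx(∂L/∂y') − ∂L/∂y = 0 reduces to
    y'' + 81 y = 0.
Its general solution is
    y(x) = A sin(9x) + B cos(9x),
with A, B fixed by the endpoint conditions.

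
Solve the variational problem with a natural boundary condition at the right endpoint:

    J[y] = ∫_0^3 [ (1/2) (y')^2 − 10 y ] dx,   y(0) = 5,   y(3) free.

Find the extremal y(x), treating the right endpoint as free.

The Lagrangian L = (1/2) (y')^2 − 10 y gives
    ∂L/∂y = −10,   ∂L/∂y' = y'.
Euler-Lagrange: d/dx(y') − (−10) = 0, i.e. y'' + 10 = 0, so
    y(x) = −(10/2) x^2 + C1 x + C2.
Fixed left endpoint y(0) = 5 ⇒ C2 = 5.
The right endpoint x = 3 is free, so the natural (transversality) condition is ∂L/∂y' |_{x=3} = 0, i.e. y'(3) = 0.
Compute y'(x) = −10 x + C1, so y'(3) = −30 + C1 = 0 ⇒ C1 = 30.
Therefore the extremal is
    y(x) = −5 x^2 + 30 x + 5.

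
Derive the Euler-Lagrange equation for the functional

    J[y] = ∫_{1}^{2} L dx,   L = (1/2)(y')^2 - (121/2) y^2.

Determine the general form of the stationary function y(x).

The Lagrangian is L = (1/2)(y')^2 - (121/2) y^2.
∂L/∂y = -121y.
∂L/∂y' = y'.
The Euler-Lagrange equation d/dx(∂L/∂y') − ∂L/∂y = 0 becomes:
    y'' + 121 y = 0
General solution: y(x) = A sin(11x) + B cos(11x), where A and B are arbitrary constants fixed by the endpoint conditions.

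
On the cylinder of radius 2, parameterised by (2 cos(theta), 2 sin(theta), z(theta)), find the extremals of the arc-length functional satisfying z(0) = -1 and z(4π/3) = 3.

Parameterise the cylinder of radius R = 2 as
    r(θ) = (2 cos θ, 2 sin θ, z(θ)).
The arc-length element is
    ds = sqrt(4 + (dz/dθ)^2) dθ,
so the Lagrangian is L = sqrt(4 + z'^2).
L depends on z' only, not on z or θ, so ∂L/∂z = 0 and
    ∂L/∂z' = z' / sqrt(4 + z'^2).
The Euler-Lagrange equation gives
    d/dθ( z' / sqrt(4 + z'^2) ) = 0,
so z' is constant. Integrating once:
    z(θ) = a θ + b,
a helix on the cylinder (a straight line when the cylinder is unrolled). The constants a, b are determined by the endpoint conditions.
With endpoint conditions z(0) = -1 and z(4π/3) = 3: from z(0) = b we get b = -1, and a·4π/3 + -1 = 3 gives a = 3/π, so
    z(θ) = (3/π) θ − 1.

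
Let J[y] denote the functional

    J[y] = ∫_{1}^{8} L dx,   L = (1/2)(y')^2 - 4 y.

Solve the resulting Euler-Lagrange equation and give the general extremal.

The Lagrangian is L = (1/2)(y')^2 - 4 y.
∂L/∂y = -4.
∂L/∂y' = y'.
The Euler-Lagrange equation d/dx(∂L/∂y') − ∂L/∂y = 0 becomes:
    y'' + 4 = 0
General solution: y(x) = -2 x^2 + A x + B, where A and B are arbitrary constants fixed by the endpoint conditions.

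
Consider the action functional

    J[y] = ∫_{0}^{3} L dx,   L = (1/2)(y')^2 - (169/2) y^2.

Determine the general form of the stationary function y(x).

The Lagrangian is L = (1/2)(y')^2 - (169/2) y^2.
∂L/∂y = -169y.
∂L/∂y' = y'.
The Euler-Lagrange equation d/dx(∂L/∂y') − ∂L/∂y = 0 becomes:
    y'' + 169 y = 0
General solution: y(x) = A sin(13x) + B cos(13x), where A and B are arbitrary constants fixed by the endpoint conditions.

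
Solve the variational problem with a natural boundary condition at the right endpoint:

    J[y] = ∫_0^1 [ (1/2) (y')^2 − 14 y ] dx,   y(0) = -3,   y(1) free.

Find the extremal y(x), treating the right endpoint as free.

The Lagrangian L = (1/2) (y')^2 − 14 y gives
    ∂L/∂y = −14,   ∂L/∂y' = y'.
Euler-Lagrange: d/dx(y') − (−14) = 0, i.e. y'' + 14 = 0, so
    y(x) = −(14/2) x^2 + C1 x + C2.
Fixed left endpoint y(0) = -3 ⇒ C2 = -3.
The right endpoint x = 1 is free, so the natural (transversality) condition is ∂L/∂y' |_{x=1} = 0, i.e. y'(1) = 0.
Compute y'(x) = −14 x + C1, so y'(1) = −14 + C1 = 0 ⇒ C1 = 14.
Therefore the extremal is
    y(x) = −7 x^2 + 14 x − 3.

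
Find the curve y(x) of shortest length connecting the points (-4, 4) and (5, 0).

Arc-length functional: J[y] = ∫ sqrt(1 + (y')^2) dx.
Lagrangian L = sqrt(1 + (y')^2) has no explicit y dependence, so ∂L/∂y = 0 and the Euler-Lagrange equation gives
    d/dx( y' / sqrt(1 + (y')^2) ) = 0  ⇒  y' / sqrt(1 + (y')^2) = const.
Hence y' is constant, so y(x) is affine.
Fitting the endpoints (-4, 4) and (5, 0):
    slope m = (0 − 4) / (5 − (-4)) = -4/9,
    intercept c = 4 − m·(-4) = 20/9.
Extremal: y(x) = (-4/9) x + 20/9.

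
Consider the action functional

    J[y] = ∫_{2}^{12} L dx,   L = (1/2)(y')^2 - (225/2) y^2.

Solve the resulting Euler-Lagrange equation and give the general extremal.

The Lagrangian is L = (1/2)(y')^2 - (225/2) y^2.
∂L/∂y = -225y.
∂L/∂y' = y'.
The Euler-Lagrange equation d/dx(∂L/∂y') − ∂L/∂y = 0 becomes:
    y'' + 225 y = 0
General solution: y(x) = A sin(15x) + B cos(15x), where A and B are arbitrary constants fixed by the endpoint conditions.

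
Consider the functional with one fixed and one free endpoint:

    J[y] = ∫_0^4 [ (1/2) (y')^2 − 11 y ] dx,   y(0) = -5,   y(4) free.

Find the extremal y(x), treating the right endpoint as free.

The Lagrangian L = (1/2) (y')^2 − 11 y gives
    ∂L/∂y = −11,   ∂L/∂y' = y'.
Euler-Lagrange: d/dx(y') − (−11) = 0, i.e. y'' + 11 = 0, so
    y(x) = −(11/2) x^2 + C1 x + C2.
Fixed left endpoint y(0) = -5 ⇒ C2 = -5.
The right endpoint x = 4 is free, so the natural (transversality) condition is ∂L/∂y' |_{x=4} = 0, i.e. y'(4) = 0.
Compute y'(x) = −11 x + C1, so y'(4) = −44 + C1 = 0 ⇒ C1 = 44.
Therefore the extremal is
    y(x) = −(11/2) x^2 + 44 x − 5.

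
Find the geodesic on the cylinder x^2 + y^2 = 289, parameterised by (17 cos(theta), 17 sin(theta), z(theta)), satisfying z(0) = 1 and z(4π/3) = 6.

Parameterise the cylinder of radius R = 17 as
    r(θ) = (17 cos θ, 17 sin θ, z(θ)).
The arc-length element is
    ds = sqrt(289 + (dz/dθ)^2) dθ,
so the Lagrangian is L = sqrt(289 + z'^2).
L depends on z' only, not on z or θ, so ∂L/∂z = 0 and
    ∂L/∂z' = z' / sqrt(289 + z'^2).
The Euler-Lagrange equation gives
    d/dθ( z' / sqrt(289 + z'^2) ) = 0,
so z' is constant. Integrating once:
    z(θ) = a θ + b,
a helix on the cylinder (a straight line when the cylinder is unrolled). The constants a, b are determined by the endpoint conditions.
With endpoint conditions z(0) = 1 and z(4π/3) = 6: from z(0) = b we get b = 1, and a·4π/3 + 1 = 6 gives a = 15/(4π), so
    z(θ) = (15/(4π)) θ + 1.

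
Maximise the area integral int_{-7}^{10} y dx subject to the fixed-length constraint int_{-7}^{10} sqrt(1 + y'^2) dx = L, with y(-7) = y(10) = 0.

Set up the augmented Lagrangian using a multiplier λ for the length constraint:
    F(y, y') = y − λ sqrt(1 + y'^2).
F has no explicit x dependence, so the Beltrami identity yields a first integral
    F − y' ∂F/∂y' = C.
Compute ∂F/∂y' = −λ y' / sqrt(1 + y'^2). Then
    y − λ sqrt(1 + y'^2) + λ y'^2 / sqrt(1 + y'^2) = C
    ⇒  y − λ / sqrt(1 + y'^2) = C.
Solving for y' and integrating gives
    (x − a)^2 + (y − b)^2 = λ^2,
a circular arc of radius λ. The constants a, b are determined by the endpoint conditions y(-7) = y(10) = 0, and λ is fixed implicitly by the length constraint
    ∫_{-7}^{10} sqrt(1 + y'^2) dx = L.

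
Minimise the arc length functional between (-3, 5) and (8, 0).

Arc-length functional: J[y] = ∫ sqrt(1 + (y')^2) dx.
Lagrangian L = sqrt(1 + (y')^2) has no explicit y dependence, so ∂L/∂y = 0 and the Euler-Lagrange equation gives
    d/dx( y' / sqrt(1 + (y')^2) ) = 0  ⇒  y' / sqrt(1 + (y')^2) = const.
Hence y' is constant, so y(x) is affine.
Fitting the endpoints (-3, 5) and (8, 0):
    slope m = (0 − 5) / (8 − (-3)) = -5/11,
    intercept c = 5 − m·(-3) = 40/11.
Extremal: y(x) = (-5/11) x + 40/11.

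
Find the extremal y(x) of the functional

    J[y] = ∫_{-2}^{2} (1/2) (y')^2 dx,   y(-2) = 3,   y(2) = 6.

The Lagrangian is L = (1/2) (y')^2.
Compute ∂L/∂y = 0, ∂L/∂y' = y'.
The Euler-Lagrange equation d/dx(∂L/∂y') − ∂L/∂y = 0 reduces to
    y'' = 0.
Its general solution is
    y(x) = A x + B,
with A, B fixed by the endpoint conditions.
Applying the endpoint conditions y(-2) = 3 and y(2) = 6: solve A·-2 + B = 3 and A·2 + B = 6. Subtracting gives A(2 − -2) = 6 − 3, so A = 3/4, and B = 3 − A·-2 = 9/2. Therefore
    y(x) = (3/4) x + 9/2.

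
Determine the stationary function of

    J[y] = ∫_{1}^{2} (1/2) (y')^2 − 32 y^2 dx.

The Lagrangian is L = (1/2) (y')^2 − 32 y^2.
Compute ∂L/∂y = -64y, ∂L/∂y' = y'.
The Euler-Lagrange equation d/dx(∂L/∂y') − ∂L/∂y = 0 reduces to
    y'' + 64 y = 0.
Its general solution is
    y(x) = A sin(8x) + B cos(8x),
with A, B fixed by the endpoint conditions.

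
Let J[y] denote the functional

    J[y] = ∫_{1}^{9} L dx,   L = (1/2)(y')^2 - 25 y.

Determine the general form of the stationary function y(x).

The Lagrangian is L = (1/2)(y')^2 - 25 y.
∂L/∂y = -25.
∂L/∂y' = y'.
The Euler-Lagrange equation d/dx(∂L/∂y') − ∂L/∂y = 0 becomes:
    y'' + 25 = 0
General solution: y(x) = -(25/2) x^2 + A x + B, where A and B are arbitrary constants fixed by the endpoint conditions.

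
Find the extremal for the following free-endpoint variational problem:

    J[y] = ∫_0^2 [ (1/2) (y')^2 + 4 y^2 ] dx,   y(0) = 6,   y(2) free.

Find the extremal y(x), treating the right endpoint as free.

The Lagrangian L = (1/2) (y')^2 + 4 y^2 gives
    ∂L/∂y = 8 y,   ∂L/∂y' = y'.
Euler-Lagrange: y'' − 8 y = 0.
With k = sqrt(8), the general solution is
    y(x) = A cosh(sqrt(8) x) + B sinh(sqrt(8) x).
Fixed left endpoint y(0) = 6 ⇒ A = 6.
The right endpoint x = 2 is free, so the natural (transversality) condition is ∂L/∂y' |_{x=2} = 0, i.e. y'(2) = 0.
Compute y'(x) = A k sinh(k x) + B k cosh(k x), so
    y'(2) = A k sinh(k·2) + B k cosh(k·2) = 0
    ⇒ B = −A tanh(k·2) = − 6 tanh(sqrt(8)·2).
Therefore the extremal is
    y(x) = 6 cosh(sqrt(8) x) − 6 tanh(sqrt(8)·2) sinh(sqrt(8) x).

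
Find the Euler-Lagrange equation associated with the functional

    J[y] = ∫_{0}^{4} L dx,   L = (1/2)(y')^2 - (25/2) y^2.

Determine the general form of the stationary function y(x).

The Lagrangian is L = (1/2)(y')^2 - (25/2) y^2.
∂L/∂y = -25y.
∂L/∂y' = y'.
The Euler-Lagrange equation d/dx(∂L/∂y') − ∂L/∂y = 0 becomes:
    y'' + 25 y = 0
General solution: y(x) = A sin(5x) + B cos(5x), where A and B are arbitrary constants fixed by the endpoint conditions.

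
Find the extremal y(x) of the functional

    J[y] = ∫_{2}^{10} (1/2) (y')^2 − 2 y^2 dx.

The Lagrangian is L = (1/2) (y')^2 − 2 y^2.
Compute ∂L/∂y = -4y, ∂L/∂y' = y'.
The Euler-Lagrange equation d/dx(∂L/∂y') − ∂L/∂y = 0 reduces to
    y'' + 4 y = 0.
Its general solution is
    y(x) = A sin(2x) + B cos(2x),
with A, B fixed by the endpoint conditions.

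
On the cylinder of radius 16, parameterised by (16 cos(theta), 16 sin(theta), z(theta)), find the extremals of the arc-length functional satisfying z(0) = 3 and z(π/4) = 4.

Parameterise the cylinder of radius R = 16 as
    r(θ) = (16 cos θ, 16 sin θ, z(θ)).
The arc-length element is
    ds = sqrt(256 + (dz/dθ)^2) dθ,
so the Lagrangian is L = sqrt(256 + z'^2).
L depends on z' only, not on z or θ, so ∂L/∂z = 0 and
    ∂L/∂z' = z' / sqrt(256 + z'^2).
The Euler-Lagrange equation gives
    d/dθ( z' / sqrt(256 + z'^2) ) = 0,
so z' is constant. Integrating once:
    z(θ) = a θ + b,
a helix on the cylinder (a straight line when the cylinder is unrolled). The constants a, b are determined by the endpoint conditions.
With endpoint conditions z(0) = 3 and z(π/4) = 4: from z(0) = b we get b = 3, and a·π/4 + 3 = 4 gives a = 4/π, so
    z(θ) = (4/π) θ + 3.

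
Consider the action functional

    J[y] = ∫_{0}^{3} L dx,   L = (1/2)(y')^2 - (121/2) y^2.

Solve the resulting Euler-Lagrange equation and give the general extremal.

The Lagrangian is L = (1/2)(y')^2 - (121/2) y^2.
∂L/∂y = -121y.
∂L/∂y' = y'.
The Euler-Lagrange equation d/dx(∂L/∂y') − ∂L/∂y = 0 becomes:
    y'' + 121 y = 0
General solution: y(x) = A sin(11x) + B cos(11x), where A and B are arbitrary constants fixed by the endpoint conditions.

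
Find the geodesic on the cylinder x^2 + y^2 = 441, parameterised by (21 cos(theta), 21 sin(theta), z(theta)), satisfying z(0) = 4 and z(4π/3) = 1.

Parameterise the cylinder of radius R = 21 as
    r(θ) = (21 cos θ, 21 sin θ, z(θ)).
The arc-length element is
    ds = sqrt(441 + (dz/dθ)^2) dθ,
so the Lagrangian is L = sqrt(441 + z'^2).
L depends on z' only, not on z or θ, so ∂L/∂z = 0 and
    ∂L/∂z' = z' / sqrt(441 + z'^2).
The Euler-Lagrange equation gives
    d/dθ( z' / sqrt(441 + z'^2) ) = 0,
so z' is constant. Integrating once:
    z(θ) = a θ + b,
a helix on the cylinder (a straight line when the cylinder is unrolled). The constants a, b are determined by the endpoint conditions.
With endpoint conditions z(0) = 4 and z(4π/3) = 1: from z(0) = b we get b = 4, and a·4π/3 + 4 = 1 gives a = -9/(4π), so
    z(θ) = (-9/(4π)) θ + 4.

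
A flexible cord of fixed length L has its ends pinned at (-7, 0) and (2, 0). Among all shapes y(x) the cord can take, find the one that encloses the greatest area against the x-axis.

Set up the augmented Lagrangian using a multiplier λ for the length constraint:
    F(y, y') = y − λ sqrt(1 + y'^2).
F has no explicit x dependence, so the Beltrami identity yields a first integral
    F − y' ∂F/∂y' = C.
Compute ∂F/∂y' = −λ y' / sqrt(1 + y'^2). Then
    y − λ sqrt(1 + y'^2) + λ y'^2 / sqrt(1 + y'^2) = C
    ⇒  y − λ / sqrt(1 + y'^2) = C.
Solving for y' and integrating gives
    (x − a)^2 + (y − b)^2 = λ^2,
a circular arc of radius λ. The constants a, b are determined by the endpoint conditions y(-7) = y(2) = 0, and λ is fixed implicitly by the length constraint
    ∫_{-7}^{2} sqrt(1 + y'^2) dx = L.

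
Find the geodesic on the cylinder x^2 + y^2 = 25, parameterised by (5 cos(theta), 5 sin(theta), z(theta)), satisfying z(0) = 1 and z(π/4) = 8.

Parameterise the cylinder of radius R = 5 as
    r(θ) = (5 cos θ, 5 sin θ, z(θ)).
The arc-length element is
    ds = sqrt(25 + (dz/dθ)^2) dθ,
so the Lagrangian is L = sqrt(25 + z'^2).
L depends on z' only, not on z or θ, so ∂L/∂z = 0 and
    ∂L/∂z' = z' / sqrt(25 + z'^2).
The Euler-Lagrange equation gives
    d/dθ( z' / sqrt(25 + z'^2) ) = 0,
so z' is constant. Integrating once:
    z(θ) = a θ + b,
a helix on the cylinder (a straight line when the cylinder is unrolled). The constants a, b are determined by the endpoint conditions.
With endpoint conditions z(0) = 1 and z(π/4) = 8: from z(0) = b we get b = 1, and a·π/4 + 1 = 8 gives a = 28/π, so
    z(θ) = (28/π) θ + 1.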